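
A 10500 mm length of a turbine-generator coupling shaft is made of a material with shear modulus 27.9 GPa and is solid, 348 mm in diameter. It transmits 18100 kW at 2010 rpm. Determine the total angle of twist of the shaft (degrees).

ω = 2π·2010/60 = 210.5 rad/s, so T = P/ω = 18100×10³ / 210.5 = 85990 N·m.
J = πd⁴/32 = π(0.348)⁴/32 = 1.440×10^-3 m⁴.
θ = T·L/(G·J) = 85990 × 10.5 / (27.9×10⁹ × 1.440×10^-3) = 0.02248 rad.

1.29°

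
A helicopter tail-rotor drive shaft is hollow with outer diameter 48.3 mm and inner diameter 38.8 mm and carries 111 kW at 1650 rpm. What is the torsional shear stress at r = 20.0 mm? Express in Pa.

ω = 2π·1650/60 = 172.8 rad/s, so T = P/ω = 111×10³ / 172.8 = 642.4 N·m.
J = π(d_o⁴ − d_i⁴)/32 = π(0.0483⁴ − 0.0388⁴)/32 = 3.118×10^-7 m⁴.
Shear stress varies linearly with radius: τ = T·r/J = 642.4 × 0.0200 / 3.118×10^-7 = 4.121×10^7 Pa.

4.12e7 Pa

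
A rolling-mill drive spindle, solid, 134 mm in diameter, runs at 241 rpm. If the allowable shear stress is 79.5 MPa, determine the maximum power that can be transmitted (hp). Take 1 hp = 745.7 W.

J = πd⁴/32 = π(0.134)⁴/32 = 3.165×10^-5 m⁴.
T_max = τ_allow·J/r = 7.95×10^7 × 3.165×10^-5 / 0.0670 = 37560 N·m.
ω = 2π·241/60 = 25.24 rad/s, so P_max = T_max·ω = 9.479×10^5 W.

1270 hp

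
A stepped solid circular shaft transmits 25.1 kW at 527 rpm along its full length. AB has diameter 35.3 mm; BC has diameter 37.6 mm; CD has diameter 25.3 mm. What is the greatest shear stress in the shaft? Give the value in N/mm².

143 N/mm²

ω = 2π·527/60 = 55.19 rad/s, so T = P/ω = 25.1×10³ / 55.19 = 454.8 N·m.
Under the same torque, τ_max = 16T/(πd³) is largest where d is smallest — segment CD (d = 25.3 mm).
τ_max = 16·454.8/(π·(0.0253)³) = 1.430×10^8 Pa.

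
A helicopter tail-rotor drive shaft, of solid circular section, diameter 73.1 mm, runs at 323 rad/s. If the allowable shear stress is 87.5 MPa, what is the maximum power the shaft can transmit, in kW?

2170 kW

J = πd⁴/32 = π(0.0731)⁴/32 = 2.803×10^-6 m⁴.
T_max = τ_allow·J/r = 8.75×10^7 × 2.803×10^-6 / 0.0365 = 6711 N·m.
ω = 323 rad/s, so P_max = T_max·ω = 2.168×10^6 W.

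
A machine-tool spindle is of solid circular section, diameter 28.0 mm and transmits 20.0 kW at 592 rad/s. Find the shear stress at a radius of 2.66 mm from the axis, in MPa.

ω = 592 rad/s, so T = P/ω = 20.0×10³ / 592.0 = 33.78 N·m.
J = πd⁴/32 = π(0.0280)⁴/32 = 6.034×10^-8 m⁴.
Shear stress varies linearly with radius: τ = T·r/J = 33.78 × 0.00266 / 6.034×10^-8 = 1.489×10^6 Pa.

1.49 MPa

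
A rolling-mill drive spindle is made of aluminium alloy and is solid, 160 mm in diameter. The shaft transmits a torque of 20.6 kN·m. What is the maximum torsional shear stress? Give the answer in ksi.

3.71 ksi

J = πd⁴/32 = π(0.160)⁴/32 = 6.434×10^-5 m⁴.
τ_max = T·r/J = 20600 × 0.0800 / 6.434×10^-5 = 2.561×10^7 Pa.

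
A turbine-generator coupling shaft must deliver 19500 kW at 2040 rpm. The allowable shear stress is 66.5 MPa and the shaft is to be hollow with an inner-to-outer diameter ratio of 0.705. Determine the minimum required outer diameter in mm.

210 mm

ω = 2π·2040/60 = 213.6 rad/s, so T = P/ω = 19500×10³ / 213.6 = 91280 N·m.
For a hollow shaft with d_i/d_o = 0.705: τ_max = 16T/(π d_o³ (1−k⁴)), so d_o = [16T/(π τ_allow (1−k⁴))]^(1/3) = [16·91280/(π·6.65×10^7·0.7530)]^(1/3) = 0.2102 m.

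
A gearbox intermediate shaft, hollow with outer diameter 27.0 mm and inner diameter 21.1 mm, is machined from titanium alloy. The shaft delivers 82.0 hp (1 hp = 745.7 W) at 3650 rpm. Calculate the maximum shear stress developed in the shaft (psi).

9570 psi

ω = 2π·3650/60 = 382.2 rad/s, so T = P/ω = 82.0×745.7 / 382.2 = 160.0 N·m.
J = π(d_o⁴ − d_i⁴)/32 = π(0.0270⁴ − 0.0211⁴)/32 = 3.271×10^-8 m⁴.
τ_max = T·r/J = 160.0 × 0.0135 / 3.271×10^-8 = 6.602×10^7 Pa.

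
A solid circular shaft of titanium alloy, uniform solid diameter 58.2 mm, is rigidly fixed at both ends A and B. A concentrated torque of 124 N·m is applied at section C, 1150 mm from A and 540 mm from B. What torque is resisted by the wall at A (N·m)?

39.6 N·m

With uniform GJ and both ends fixed, compatibility θ_AC = θ_CB gives T_A·a = T_B·b, together with T_A + T_B = T₀.
T_A = T₀·b/(a+b) = 124.0·540/1690 = 39.62 N·m; T_B = 84.38 N·m.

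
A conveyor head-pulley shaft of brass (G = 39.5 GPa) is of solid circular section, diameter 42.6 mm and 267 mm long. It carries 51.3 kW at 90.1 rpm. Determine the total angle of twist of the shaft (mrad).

114 mrad

ω = 2π·90.1/60 = 9.435 rad/s, so T = P/ω = 51.3×10³ / 9.435 = 5437 N·m.
J = πd⁴/32 = π(0.0426)⁴/32 = 3.233×10^-7 m⁴.
θ = T·L/(G·J) = 5437 × 0.267 / (39.5×10⁹ × 3.233×10^-7) = 0.1137 rad.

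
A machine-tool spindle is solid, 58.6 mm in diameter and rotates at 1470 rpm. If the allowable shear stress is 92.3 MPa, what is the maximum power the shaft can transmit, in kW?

561 kW

J = πd⁴/32 = π(0.0586)⁴/32 = 1.158×10^-6 m⁴.
T_max = τ_allow·J/r = 9.23×10^7 × 1.158×10^-6 / 0.0293 = 3647 N·m.
ω = 2π·1470/60 = 153.9 rad/s, so P_max = T_max·ω = 5.614×10^5 W.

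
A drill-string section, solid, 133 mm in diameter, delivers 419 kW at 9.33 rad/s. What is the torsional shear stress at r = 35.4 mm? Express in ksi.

ω = 9.33 rad/s, so T = P/ω = 419×10³ / 9.330 = 44910 N·m.
J = πd⁴/32 = π(0.133)⁴/32 = 3.072×10^-5 m⁴.
Shear stress varies linearly with radius: τ = T·r/J = 44910 × 0.0354 / 3.072×10^-5 = 5.175×10^7 Pa.

7.51 ksi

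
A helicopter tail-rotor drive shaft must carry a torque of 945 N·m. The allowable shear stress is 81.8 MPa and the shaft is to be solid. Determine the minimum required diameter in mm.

38.9 mm

For a solid shaft τ_max = 16T/(πd³), so d = (16T/(π τ_allow))^(1/3) = (16·945.0/(π·8.18×10^7))^(1/3) = 0.03889 m.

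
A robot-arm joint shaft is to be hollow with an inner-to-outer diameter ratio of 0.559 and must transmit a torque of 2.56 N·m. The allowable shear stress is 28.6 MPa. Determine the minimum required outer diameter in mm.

7.96 mm

For a hollow shaft with d_i/d_o = 0.559: τ_max = 16T/(π d_o³ (1−k⁴)), so d_o = [16T/(π τ_allow (1−k⁴))]^(1/3) = [16·2.560/(π·2.86×10^7·0.9024)]^(1/3) = 0.007964 m.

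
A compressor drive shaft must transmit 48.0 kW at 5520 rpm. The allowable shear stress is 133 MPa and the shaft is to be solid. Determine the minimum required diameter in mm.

ω = 2π·5520/60 = 578.1 rad/s, so T = P/ω = 48.0×10³ / 578.1 = 83.04 N·m.
For a solid shaft τ_max = 16T/(πd³), so d = (16T/(π τ_allow))^(1/3) = (16·83.04/(π·1.33×10^8))^(1/3) = 0.01470 m.

14.7 mm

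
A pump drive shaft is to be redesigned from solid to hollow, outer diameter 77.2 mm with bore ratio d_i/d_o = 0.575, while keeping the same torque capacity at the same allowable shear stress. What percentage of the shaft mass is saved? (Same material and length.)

Equal τ_max and T ⇒ the solid shaft needs d_s³ = d_o³(1−k⁴), so d_s = 77.2·(1−0.575⁴)^(1/3) = 74.28 mm.
Area ratio A_h/A_s = d_o²(1−k²)/d_s² = (1−k²)/(1−k⁴)^(2/3) = 0.7231.
Mass saving = 1 − 0.7231 = 27.7 %.

27.7 %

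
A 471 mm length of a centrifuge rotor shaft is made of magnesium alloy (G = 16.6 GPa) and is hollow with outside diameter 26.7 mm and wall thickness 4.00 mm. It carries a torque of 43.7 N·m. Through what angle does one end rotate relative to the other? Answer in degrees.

1.88°

J = π(d_o⁴ − d_i⁴)/32 = π(0.0267⁴ − 0.0187⁴)/32 = 3.789×10^-8 m⁴.
θ = T·L/(G·J) = 43.70 × 0.471 / (16.6×10⁹ × 3.789×10^-8) = 0.03273 rad.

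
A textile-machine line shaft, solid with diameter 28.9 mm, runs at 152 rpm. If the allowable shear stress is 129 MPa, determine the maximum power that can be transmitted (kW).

J = πd⁴/32 = π(0.0289)⁴/32 = 6.848×10^-8 m⁴.
T_max = τ_allow·J/r = 1.29×10^8 × 6.848×10^-8 / 0.0144 = 611.4 N·m.
ω = 2π·152/60 = 15.92 rad/s, so P_max = T_max·ω = 9732 W.

9.73 kW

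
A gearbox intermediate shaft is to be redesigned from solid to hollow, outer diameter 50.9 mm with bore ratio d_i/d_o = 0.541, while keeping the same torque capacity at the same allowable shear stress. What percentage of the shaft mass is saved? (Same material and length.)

Equal τ_max and T ⇒ the solid shaft needs d_s³ = d_o³(1−k⁴), so d_s = 50.9·(1−0.541⁴)^(1/3) = 49.40 mm.
Area ratio A_h/A_s = d_o²(1−k²)/d_s² = (1−k²)/(1−k⁴)^(2/3) = 0.7508.
Mass saving = 1 − 0.7508 = 24.9 %.

24.9 %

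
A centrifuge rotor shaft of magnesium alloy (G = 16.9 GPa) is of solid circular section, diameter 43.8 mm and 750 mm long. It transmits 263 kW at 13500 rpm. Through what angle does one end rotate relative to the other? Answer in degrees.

1.31°

ω = 2π·13500/60 = 1414 rad/s, so T = P/ω = 263×10³ / 1414 = 186.0 N·m.
J = πd⁴/32 = π(0.0438)⁴/32 = 3.613×10^-7 m⁴.
θ = T·L/(G·J) = 186.0 × 0.750 / (16.9×10⁹ × 3.613×10^-7) = 0.02285 rad.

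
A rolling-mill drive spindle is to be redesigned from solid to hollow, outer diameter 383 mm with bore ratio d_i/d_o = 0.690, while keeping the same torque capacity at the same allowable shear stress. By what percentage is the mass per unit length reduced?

Equal τ_max and T ⇒ the solid shaft needs d_s³ = d_o³(1−k⁴), so d_s = 383·(1−0.690⁴)^(1/3) = 351.5 mm.
Area ratio A_h/A_s = d_o²(1−k²)/d_s² = (1−k²)/(1−k⁴)^(2/3) = 0.6218.
Mass saving = 1 − 0.6218 = 37.8 %.

37.8 %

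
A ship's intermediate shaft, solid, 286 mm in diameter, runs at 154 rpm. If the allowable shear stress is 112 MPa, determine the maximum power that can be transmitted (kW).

J = πd⁴/32 = π(0.286)⁴/32 = 6.568×10^-4 m⁴.
T_max = τ_allow·J/r = 1.12×10^8 × 6.568×10^-4 / 0.143 = 514500 N·m.
ω = 2π·154/60 = 16.13 rad/s, so P_max = T_max·ω = 8.297×10^6 W.

8300 kW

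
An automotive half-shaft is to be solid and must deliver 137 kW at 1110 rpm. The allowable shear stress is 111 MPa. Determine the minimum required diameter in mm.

37.8 mm

ω = 2π·1110/60 = 116.2 rad/s, so T = P/ω = 137×10³ / 116.2 = 1179 N·m.
For a solid shaft τ_max = 16T/(πd³), so d = (16T/(π τ_allow))^(1/3) = (16·1179/(π·1.11×10^8))^(1/3) = 0.03782 m.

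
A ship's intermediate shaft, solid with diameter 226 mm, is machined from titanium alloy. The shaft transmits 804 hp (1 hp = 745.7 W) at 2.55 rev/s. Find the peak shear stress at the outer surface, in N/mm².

16.5 N/mm²

ω = 2π·2.55 = 16.02 rad/s, so T = P/ω = 804×745.7 / 16.02 = 37420 N·m.
J = πd⁴/32 = π(0.226)⁴/32 = 2.561×10^-4 m⁴.
τ_max = T·r/J = 37420 × 0.113 / 2.561×10^-4 = 1.651×10^7 Pa.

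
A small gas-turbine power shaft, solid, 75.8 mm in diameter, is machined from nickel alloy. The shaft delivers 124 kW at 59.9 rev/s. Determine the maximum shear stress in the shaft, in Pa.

ω = 2π·59.9 = 376.4 rad/s, so T = P/ω = 124×10³ / 376.4 = 329.5 N·m.
J = πd⁴/32 = π(0.0758)⁴/32 = 3.241×10^-6 m⁴.
τ_max = T·r/J = 329.5 × 0.0379 / 3.241×10^-6 = 3.853×10^6 Pa.

3.85e6 Pa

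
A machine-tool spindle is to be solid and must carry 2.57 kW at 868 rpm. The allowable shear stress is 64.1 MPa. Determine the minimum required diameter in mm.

ω = 2π·868/60 = 90.90 rad/s, so T = P/ω = 2.57×10³ / 90.90 = 28.27 N·m.
For a solid shaft τ_max = 16T/(πd³), so d = (16T/(π τ_allow))^(1/3) = (16·28.27/(π·6.41×10^7))^(1/3) = 0.01310 m.

13.1 mm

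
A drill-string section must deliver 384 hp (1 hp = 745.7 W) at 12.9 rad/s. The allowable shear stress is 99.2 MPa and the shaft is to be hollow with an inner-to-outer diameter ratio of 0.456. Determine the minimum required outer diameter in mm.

106 mm

ω = 12.9 rad/s, so T = P/ω = 384×745.7 / 12.90 = 22200 N·m.
For a hollow shaft with d_i/d_o = 0.456: τ_max = 16T/(π d_o³ (1−k⁴)), so d_o = [16T/(π τ_allow (1−k⁴))]^(1/3) = [16·22200/(π·9.92×10^7·0.9568)]^(1/3) = 0.1060 m.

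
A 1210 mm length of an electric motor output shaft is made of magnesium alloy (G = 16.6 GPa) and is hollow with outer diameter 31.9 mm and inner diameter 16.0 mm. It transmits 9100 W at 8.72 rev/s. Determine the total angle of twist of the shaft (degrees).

7.28°

ω = 2π·8.72 = 54.79 rad/s, so T = P/ω = 9100 / 54.79 = 166.1 N·m.
J = π(d_o⁴ − d_i⁴)/32 = π(0.0319⁴ − 0.0160⁴)/32 = 9.523×10^-8 m⁴.
θ = T·L/(G·J) = 166.1 × 1.21 / (16.6×10⁹ × 9.523×10^-8) = 0.1271 rad.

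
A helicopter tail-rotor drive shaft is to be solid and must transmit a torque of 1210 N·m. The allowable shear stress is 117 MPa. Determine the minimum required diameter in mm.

37.5 mm

For a solid shaft τ_max = 16T/(πd³), so d = (16T/(π τ_allow))^(1/3) = (16·1210/(π·1.17×10^8))^(1/3) = 0.03748 m.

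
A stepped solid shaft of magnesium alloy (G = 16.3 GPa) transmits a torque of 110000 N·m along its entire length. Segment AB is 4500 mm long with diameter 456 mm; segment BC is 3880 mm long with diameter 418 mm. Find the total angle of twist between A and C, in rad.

0.0159 rad

J_AB = π(0.456)⁴/32 = 4.24×10^-3 m⁴; J_BC = π(0.418)⁴/32 = 3.00×10^-3 m⁴.
θ = (T/G)·Σ L_i/J_i = (110000/16.3×10⁹)·(4.50/4.24×10^-3 + 3.88/3.00×10^-3) = 0.01589 rad.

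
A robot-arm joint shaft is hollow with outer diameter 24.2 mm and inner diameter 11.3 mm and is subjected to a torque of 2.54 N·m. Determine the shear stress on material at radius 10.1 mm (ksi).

J = π(d_o⁴ − d_i⁴)/32 = π(0.0242⁴ − 0.0113⁴)/32 = 3.207×10^-8 m⁴.
Shear stress varies linearly with radius: τ = T·r/J = 2.540 × 0.0101 / 3.207×10^-8 = 7.999×10^5 Pa.

0.116 ksi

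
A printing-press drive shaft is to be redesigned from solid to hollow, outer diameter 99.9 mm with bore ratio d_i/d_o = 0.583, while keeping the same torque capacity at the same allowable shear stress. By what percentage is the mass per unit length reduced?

28.4 %

Equal τ_max and T ⇒ the solid shaft needs d_s³ = d_o³(1−k⁴), so d_s = 99.9·(1−0.583⁴)^(1/3) = 95.89 mm.
Area ratio A_h/A_s = d_o²(1−k²)/d_s² = (1−k²)/(1−k⁴)^(2/3) = 0.7164.
Mass saving = 1 − 0.7164 = 28.4 %.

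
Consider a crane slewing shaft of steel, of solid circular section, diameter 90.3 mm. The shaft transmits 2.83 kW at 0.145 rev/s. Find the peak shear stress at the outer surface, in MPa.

21.5 MPa

ω = 2π·0.145 = 0.9111 rad/s, so T = P/ω = 2.83×10³ / 0.9111 = 3106 N·m.
J = πd⁴/32 = π(0.0903)⁴/32 = 6.528×10^-6 m⁴.
τ_max = T·r/J = 3106 × 0.0451 / 6.528×10^-6 = 2.149×10^7 Pa.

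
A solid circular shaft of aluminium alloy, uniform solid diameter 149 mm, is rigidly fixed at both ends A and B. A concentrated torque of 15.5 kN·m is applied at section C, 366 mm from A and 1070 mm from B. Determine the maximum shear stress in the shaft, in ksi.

2.58 ksi

With uniform GJ and both ends fixed, compatibility θ_AC = θ_CB gives T_A·a = T_B·b, together with T_A + T_B = T₀.
T_A = T₀·b/(a+b) = 15500·1070/1436 = 11550 N·m; T_B = 3951 N·m.
τ in each portion: τ_AC = 1.78×10^7 Pa, τ_CB = 6.08×10^6 Pa; maximum is in AC.
τ_max = T_AC·r/J = 11550·0.0745/4.84×10^-5 = 1.778×10^7 Pa.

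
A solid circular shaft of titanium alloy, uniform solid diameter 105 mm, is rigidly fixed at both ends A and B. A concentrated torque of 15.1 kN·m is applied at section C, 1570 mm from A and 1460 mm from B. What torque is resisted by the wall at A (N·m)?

7280 N·m

With uniform GJ and both ends fixed, compatibility θ_AC = θ_CB gives T_A·a = T_B·b, together with T_A + T_B = T₀.
T_A = T₀·b/(a+b) = 15100·1460/3030 = 7276 N·m; T_B = 7824 N·m.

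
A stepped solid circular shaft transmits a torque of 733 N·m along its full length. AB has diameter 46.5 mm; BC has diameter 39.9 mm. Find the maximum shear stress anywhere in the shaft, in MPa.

Under the same torque, τ_max = 16T/(πd³) is largest where d is smallest — segment BC (d = 39.9 mm).
τ_max = 16·733.0/(π·(0.0399)³) = 5.877×10^7 Pa.

58.8 MPa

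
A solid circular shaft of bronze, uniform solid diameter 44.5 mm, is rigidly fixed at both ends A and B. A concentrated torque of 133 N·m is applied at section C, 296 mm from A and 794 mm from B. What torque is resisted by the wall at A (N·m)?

With uniform GJ and both ends fixed, compatibility θ_AC = θ_CB gives T_A·a = T_B·b, together with T_A + T_B = T₀.
T_A = T₀·b/(a+b) = 133.0·794/1090 = 96.88 N·m; T_B = 36.12 N·m.

96.9 N·m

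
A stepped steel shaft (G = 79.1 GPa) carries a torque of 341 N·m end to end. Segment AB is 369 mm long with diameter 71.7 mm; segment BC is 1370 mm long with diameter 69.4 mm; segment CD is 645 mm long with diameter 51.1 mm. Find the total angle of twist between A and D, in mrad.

J_AB = π(0.0717)⁴/32 = 2.59×10^-6 m⁴; J_BC = π(0.0694)⁴/32 = 2.28×10^-6 m⁴; J_CD = π(0.0511)⁴/32 = 6.69×10^-7 m⁴.
θ = (T/G)·Σ L_i/J_i = (341.0/79.1×10⁹)·(0.369/2.59×10^-6 + 1.37/2.28×10^-6 + 0.645/6.69×10^-7) = 7.360×10^-3 rad.

7.36 mrad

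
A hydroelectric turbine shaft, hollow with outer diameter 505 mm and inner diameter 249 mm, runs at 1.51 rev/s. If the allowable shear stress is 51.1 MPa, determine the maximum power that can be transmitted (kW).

J = π(d_o⁴ − d_i⁴)/32 = π(0.505⁴ − 0.249⁴)/32 = 6.008×10^-3 m⁴.
T_max = τ_allow·J/r = 5.11×10^7 × 6.008×10^-3 / 0.253 = 1.216e6 N·m.
ω = 2π·1.51 = 9.488 rad/s, so P_max = T_max·ω = 1.154×10^7 W.

11500 kW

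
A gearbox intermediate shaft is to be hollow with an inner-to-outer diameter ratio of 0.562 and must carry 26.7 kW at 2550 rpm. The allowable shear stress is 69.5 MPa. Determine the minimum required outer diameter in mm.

20.1 mm

ω = 2π·2550/60 = 267.0 rad/s, so T = P/ω = 26.7×10³ / 267.0 = 99.99 N·m.
For a hollow shaft with d_i/d_o = 0.562: τ_max = 16T/(π d_o³ (1−k⁴)), so d_o = [16T/(π τ_allow (1−k⁴))]^(1/3) = [16·99.99/(π·6.95×10^7·0.9002)]^(1/3) = 0.02012 m.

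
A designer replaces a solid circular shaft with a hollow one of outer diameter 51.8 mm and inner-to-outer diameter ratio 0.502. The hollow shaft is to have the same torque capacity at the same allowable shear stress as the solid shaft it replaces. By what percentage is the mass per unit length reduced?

21.9 %

Equal τ_max and T ⇒ the solid shaft needs d_s³ = d_o³(1−k⁴), so d_s = 51.8·(1−0.502⁴)^(1/3) = 50.68 mm.
Area ratio A_h/A_s = d_o²(1−k²)/d_s² = (1−k²)/(1−k⁴)^(2/3) = 0.7814.
Mass saving = 1 − 0.7814 = 21.9 %.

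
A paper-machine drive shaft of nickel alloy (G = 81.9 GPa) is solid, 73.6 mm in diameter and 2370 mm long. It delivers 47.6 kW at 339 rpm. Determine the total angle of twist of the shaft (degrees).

ω = 2π·339/60 = 35.50 rad/s, so T = P/ω = 47.6×10³ / 35.50 = 1341 N·m.
J = πd⁴/32 = π(0.0736)⁴/32 = 2.881×10^-6 m⁴.
θ = T·L/(G·J) = 1341 × 2.37 / (81.9×10⁹ × 2.881×10^-6) = 0.01347 rad.

0.772°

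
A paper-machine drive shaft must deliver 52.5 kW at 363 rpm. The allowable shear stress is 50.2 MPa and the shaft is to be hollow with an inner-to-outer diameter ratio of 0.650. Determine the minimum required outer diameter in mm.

ω = 2π·363/60 = 38.01 rad/s, so T = P/ω = 52.5×10³ / 38.01 = 1381 N·m.
For a hollow shaft with d_i/d_o = 0.650: τ_max = 16T/(π d_o³ (1−k⁴)), so d_o = [16T/(π τ_allow (1−k⁴))]^(1/3) = [16·1381/(π·5.02×10^7·0.8215)]^(1/3) = 0.05546 m.

55.5 mm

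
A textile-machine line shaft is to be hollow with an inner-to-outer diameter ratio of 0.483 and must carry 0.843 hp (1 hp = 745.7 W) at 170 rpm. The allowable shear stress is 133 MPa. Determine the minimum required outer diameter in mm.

11.3 mm

ω = 2π·170/60 = 17.80 rad/s, so T = P/ω = 0.843×745.7 / 17.80 = 35.31 N·m.
For a hollow shaft with d_i/d_o = 0.483: τ_max = 16T/(π d_o³ (1−k⁴)), so d_o = [16T/(π τ_allow (1−k⁴))]^(1/3) = [16·35.31/(π·1.33×10^8·0.9456)]^(1/3) = 0.01127 m.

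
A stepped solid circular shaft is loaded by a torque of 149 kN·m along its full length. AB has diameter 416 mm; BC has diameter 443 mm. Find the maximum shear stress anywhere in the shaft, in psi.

Under the same torque, τ_max = 16T/(πd³) is largest where d is smallest — segment AB (d = 416 mm).
τ_max = 16·149000/(π·(0.416)³) = 1.054×10^7 Pa.

1530 psi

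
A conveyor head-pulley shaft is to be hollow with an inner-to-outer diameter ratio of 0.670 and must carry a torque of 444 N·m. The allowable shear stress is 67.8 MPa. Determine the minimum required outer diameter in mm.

34.7 mm

For a hollow shaft with d_i/d_o = 0.670: τ_max = 16T/(π d_o³ (1−k⁴)), so d_o = [16T/(π τ_allow (1−k⁴))]^(1/3) = [16·444.0/(π·6.78×10^7·0.7985)]^(1/3) = 0.03470 m.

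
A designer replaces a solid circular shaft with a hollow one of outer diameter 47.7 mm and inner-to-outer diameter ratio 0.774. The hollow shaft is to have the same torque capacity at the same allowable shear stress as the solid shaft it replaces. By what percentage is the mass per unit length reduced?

46.1 %

Equal τ_max and T ⇒ the solid shaft needs d_s³ = d_o³(1−k⁴), so d_s = 47.7·(1−0.774⁴)^(1/3) = 41.13 mm.
Area ratio A_h/A_s = d_o²(1−k²)/d_s² = (1−k²)/(1−k⁴)^(2/3) = 0.5392.
Mass saving = 1 − 0.5392 = 46.1 %.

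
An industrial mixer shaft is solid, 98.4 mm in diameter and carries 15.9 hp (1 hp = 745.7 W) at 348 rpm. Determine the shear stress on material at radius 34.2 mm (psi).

ω = 2π·348/60 = 36.44 rad/s, so T = P/ω = 15.9×745.7 / 36.44 = 325.4 N·m.
J = πd⁴/32 = π(0.0984)⁴/32 = 9.204×10^-6 m⁴.
Shear stress varies linearly with radius: τ = T·r/J = 325.4 × 0.0342 / 9.204×10^-6 = 1.209×10^6 Pa.

175 psi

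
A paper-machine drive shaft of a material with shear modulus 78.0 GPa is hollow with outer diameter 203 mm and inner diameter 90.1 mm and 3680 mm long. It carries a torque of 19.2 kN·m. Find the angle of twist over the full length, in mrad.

5.65 mrad

J = π(d_o⁴ − d_i⁴)/32 = π(0.203⁴ − 0.0901⁴)/32 = 1.602×10^-4 m⁴.
θ = T·L/(G·J) = 19200 × 3.68 / (78.0×10⁹ × 1.602×10^-4) = 5.653×10^-3 rad.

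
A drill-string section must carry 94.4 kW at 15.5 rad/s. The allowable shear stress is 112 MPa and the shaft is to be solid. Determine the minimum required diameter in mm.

ω = 15.5 rad/s, so T = P/ω = 94.4×10³ / 15.50 = 6090 N·m.
For a solid shaft τ_max = 16T/(πd³), so d = (16T/(π τ_allow))^(1/3) = (16·6090/(π·1.12×10^8))^(1/3) = 0.06518 m.

65.2 mm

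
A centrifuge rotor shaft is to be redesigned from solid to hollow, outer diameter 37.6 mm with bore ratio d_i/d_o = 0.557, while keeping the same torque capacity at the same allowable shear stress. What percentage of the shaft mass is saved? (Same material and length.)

Equal τ_max and T ⇒ the solid shaft needs d_s³ = d_o³(1−k⁴), so d_s = 37.6·(1−0.557⁴)^(1/3) = 36.35 mm.
Area ratio A_h/A_s = d_o²(1−k²)/d_s² = (1−k²)/(1−k⁴)^(2/3) = 0.7379.
Mass saving = 1 − 0.7379 = 26.2 %.

26.2 %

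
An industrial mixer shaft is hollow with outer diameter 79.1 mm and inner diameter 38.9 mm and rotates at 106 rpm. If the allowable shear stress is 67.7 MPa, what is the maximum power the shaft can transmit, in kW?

68.8 kW

J = π(d_o⁴ − d_i⁴)/32 = π(0.0791⁴ − 0.0389⁴)/32 = 3.619×10^-6 m⁴.
T_max = τ_allow·J/r = 6.77×10^7 × 3.619×10^-6 / 0.0395 = 6194 N·m.
ω = 2π·106/60 = 11.10 rad/s, so P_max = T_max·ω = 6.876×10^4 W.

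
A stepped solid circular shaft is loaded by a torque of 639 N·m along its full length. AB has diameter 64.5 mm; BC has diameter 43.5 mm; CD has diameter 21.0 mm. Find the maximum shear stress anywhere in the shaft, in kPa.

351000 kPa

Under the same torque, τ_max = 16T/(πd³) is largest where d is smallest — segment CD (d = 21.0 mm).
τ_max = 16·639.0/(π·(0.0210)³) = 3.514×10^8 Pa.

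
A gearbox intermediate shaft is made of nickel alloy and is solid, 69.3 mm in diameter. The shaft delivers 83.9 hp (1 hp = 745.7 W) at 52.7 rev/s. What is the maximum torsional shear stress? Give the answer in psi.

419 psi

ω = 2π·52.7 = 331.1 rad/s, so T = P/ω = 83.9×745.7 / 331.1 = 188.9 N·m.
J = πd⁴/32 = π(0.0693)⁴/32 = 2.264×10^-6 m⁴.
τ_max = T·r/J = 188.9 × 0.0347 / 2.264×10^-6 = 2.891×10^6 Pa.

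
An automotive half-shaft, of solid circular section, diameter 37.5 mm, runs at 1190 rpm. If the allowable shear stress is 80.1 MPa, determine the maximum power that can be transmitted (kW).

J = πd⁴/32 = π(0.0375)⁴/32 = 1.941×10^-7 m⁴.
T_max = τ_allow·J/r = 8.01×10^7 × 1.941×10^-7 / 0.0187 = 829.4 N·m.
ω = 2π·1190/60 = 124.6 rad/s, so P_max = T_max·ω = 1.034×10^5 W.

103 kW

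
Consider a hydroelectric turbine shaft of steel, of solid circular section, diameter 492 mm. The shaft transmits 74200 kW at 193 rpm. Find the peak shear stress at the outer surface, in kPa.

ω = 2π·193/60 = 20.21 rad/s, so T = P/ω = 74200×10³ / 20.21 = 3.671e6 N·m.
J = πd⁴/32 = π(0.492)⁴/32 = 5.753×10^-3 m⁴.
τ_max = T·r/J = 3.671e6 × 0.246 / 5.753×10^-3 = 1.570×10^8 Pa.

157000 kPa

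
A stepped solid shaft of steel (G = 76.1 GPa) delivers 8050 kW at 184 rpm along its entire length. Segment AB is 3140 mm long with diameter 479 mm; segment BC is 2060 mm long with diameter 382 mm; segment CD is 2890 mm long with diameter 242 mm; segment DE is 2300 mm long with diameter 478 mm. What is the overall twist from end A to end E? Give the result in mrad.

58.3 mrad

ω = 2π·184/60 = 19.27 rad/s, so T = P/ω = 8050×10³ / 19.27 = 417800 N·m.
J_AB = π(0.479)⁴/32 = 5.17×10^-3 m⁴; J_BC = π(0.382)⁴/32 = 2.09×10^-3 m⁴; J_CD = π(0.242)⁴/32 = 3.37×10^-4 m⁴; J_DE = π(0.478)⁴/32 = 5.13×10^-3 m⁴.
θ = (T/G)·Σ L_i/J_i = (417800/76.1×10⁹)·(3.14/5.17×10^-3 + 2.06/2.09×10^-3 + 2.89/3.37×10^-4 + 2.30/5.13×10^-3) = 0.05833 rad.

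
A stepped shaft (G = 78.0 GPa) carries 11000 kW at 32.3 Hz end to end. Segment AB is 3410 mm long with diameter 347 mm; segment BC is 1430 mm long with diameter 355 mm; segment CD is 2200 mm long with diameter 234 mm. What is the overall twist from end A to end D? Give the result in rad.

ω = 2π·32.3 = 202.9 rad/s, so T = P/ω = 11000×10³ / 202.9 = 54200 N·m.
J_AB = π(0.347)⁴/32 = 1.42×10^-3 m⁴; J_BC = π(0.355)⁴/32 = 1.56×10^-3 m⁴; J_CD = π(0.234)⁴/32 = 2.94×10^-4 m⁴.
θ = (T/G)·Σ L_i/J_i = (54200/78.0×10⁹)·(3.41/1.42×10^-3 + 1.43/1.56×10^-3 + 2.20/2.94×10^-4) = 7.496×10^-3 rad.

0.00750 rad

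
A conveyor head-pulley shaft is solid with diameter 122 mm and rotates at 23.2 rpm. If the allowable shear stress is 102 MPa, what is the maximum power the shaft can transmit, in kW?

J = πd⁴/32 = π(0.122)⁴/32 = 2.175×10^-5 m⁴.
T_max = τ_allow·J/r = 1.02×10^8 × 2.175×10^-5 / 0.0610 = 36370 N·m.
ω = 2π·23.2/60 = 2.429 rad/s, so P_max = T_max·ω = 8.835×10^4 W.

88.4 kW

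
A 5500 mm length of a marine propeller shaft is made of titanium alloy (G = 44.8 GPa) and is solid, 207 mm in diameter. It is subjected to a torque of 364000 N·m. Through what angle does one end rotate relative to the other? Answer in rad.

J = πd⁴/32 = π(0.207)⁴/32 = 1.803×10^-4 m⁴.
θ = T·L/(G·J) = 364000 × 5.50 / (44.8×10⁹ × 1.803×10^-4) = 0.2479 rad.

0.248 rad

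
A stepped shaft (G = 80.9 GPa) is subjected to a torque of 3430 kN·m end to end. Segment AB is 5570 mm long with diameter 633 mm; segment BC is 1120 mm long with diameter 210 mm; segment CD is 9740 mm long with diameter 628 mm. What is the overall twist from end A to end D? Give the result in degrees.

16.7°

J_AB = π(0.633)⁴/32 = 0.0158 m⁴; J_BC = π(0.210)⁴/32 = 1.91×10^-4 m⁴; J_CD = π(0.628)⁴/32 = 0.0153 m⁴.
θ = (T/G)·Σ L_i/J_i = (3.430e6/80.9×10⁹)·(5.57/0.0158 + 1.12/1.91×10^-4 + 9.74/0.0153) = 0.2907 rad.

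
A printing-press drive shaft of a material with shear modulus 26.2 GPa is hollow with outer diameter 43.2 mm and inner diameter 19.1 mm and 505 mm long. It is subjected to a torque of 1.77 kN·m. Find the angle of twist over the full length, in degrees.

J = π(d_o⁴ − d_i⁴)/32 = π(0.0432⁴ − 0.0191⁴)/32 = 3.289×10^-7 m⁴.
θ = T·L/(G·J) = 1770 × 0.505 / (26.2×10⁹ × 3.289×10^-7) = 0.1037 rad.

5.94°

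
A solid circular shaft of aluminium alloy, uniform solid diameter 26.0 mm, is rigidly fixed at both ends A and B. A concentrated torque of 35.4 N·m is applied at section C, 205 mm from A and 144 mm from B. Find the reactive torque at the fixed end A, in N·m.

With uniform GJ and both ends fixed, compatibility θ_AC = θ_CB gives T_A·a = T_B·b, together with T_A + T_B = T₀.
T_A = T₀·b/(a+b) = 35.40·144/349.0 = 14.61 N·m; T_B = 20.79 N·m.

14.6 N·m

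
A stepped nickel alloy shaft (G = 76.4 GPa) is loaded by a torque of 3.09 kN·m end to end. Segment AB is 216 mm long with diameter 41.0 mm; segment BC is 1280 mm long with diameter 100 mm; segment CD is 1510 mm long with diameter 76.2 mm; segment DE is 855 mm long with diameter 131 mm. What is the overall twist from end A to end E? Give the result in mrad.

56.4 mrad

J_AB = π(0.0410)⁴/32 = 2.77×10^-7 m⁴; J_BC = π(0.100)⁴/32 = 9.82×10^-6 m⁴; J_CD = π(0.0762)⁴/32 = 3.31×10^-6 m⁴; J_DE = π(0.131)⁴/32 = 2.89×10^-5 m⁴.
θ = (T/G)·Σ L_i/J_i = (3090/76.4×10⁹)·(0.216/2.77×10^-7 + 1.28/9.82×10^-6 + 1.51/3.31×10^-6 + 0.855/2.89×10^-5) = 0.05641 rad.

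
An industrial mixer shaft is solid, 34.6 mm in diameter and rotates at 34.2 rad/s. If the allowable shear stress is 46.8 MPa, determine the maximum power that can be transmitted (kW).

13.0 kW

J = πd⁴/32 = π(0.0346)⁴/32 = 1.407×10^-7 m⁴.
T_max = τ_allow·J/r = 4.68×10^7 × 1.407×10^-7 / 0.0173 = 380.6 N·m.
ω = 34.2 rad/s, so P_max = T_max·ω = 1.302×10^4 W.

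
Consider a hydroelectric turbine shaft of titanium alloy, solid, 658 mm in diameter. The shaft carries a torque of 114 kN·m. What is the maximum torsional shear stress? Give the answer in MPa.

J = πd⁴/32 = π(0.658)⁴/32 = 0.01840 m⁴.
τ_max = T·r/J = 114000 × 0.329 / 0.01840 = 2.038×10^6 Pa.

2.04 MPa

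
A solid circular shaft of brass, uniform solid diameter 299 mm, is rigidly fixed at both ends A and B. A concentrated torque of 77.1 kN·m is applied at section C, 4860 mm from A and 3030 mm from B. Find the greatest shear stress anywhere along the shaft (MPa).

9.05 MPa

With uniform GJ and both ends fixed, compatibility θ_AC = θ_CB gives T_A·a = T_B·b, together with T_A + T_B = T₀.
T_A = T₀·b/(a+b) = 77100·3030/7890 = 29610 N·m; T_B = 47490 N·m.
τ in each portion: τ_AC = 5.64×10^6 Pa, τ_CB = 9.05×10^6 Pa; maximum is in CB.
τ_max = T_CB·r/J = 47490·0.149/7.85×10^-4 = 9.048×10^6 Pa.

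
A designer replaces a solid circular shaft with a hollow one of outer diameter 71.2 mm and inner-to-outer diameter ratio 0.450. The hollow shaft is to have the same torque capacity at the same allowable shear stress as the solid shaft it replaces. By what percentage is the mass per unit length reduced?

Equal τ_max and T ⇒ the solid shaft needs d_s³ = d_o³(1−k⁴), so d_s = 71.2·(1−0.450⁴)^(1/3) = 70.21 mm.
Area ratio A_h/A_s = d_o²(1−k²)/d_s² = (1−k²)/(1−k⁴)^(2/3) = 0.8201.
Mass saving = 1 − 0.8201 = 18.0 %.

18.0 %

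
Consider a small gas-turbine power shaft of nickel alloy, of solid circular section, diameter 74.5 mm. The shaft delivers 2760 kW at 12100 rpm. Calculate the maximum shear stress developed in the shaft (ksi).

ω = 2π·12100/60 = 1267 rad/s, so T = P/ω = 2760×10³ / 1267 = 2178 N·m.
J = πd⁴/32 = π(0.0745)⁴/32 = 3.024×10^-6 m⁴.
τ_max = T·r/J = 2178 × 0.0372 / 3.024×10^-6 = 2.683×10^7 Pa.

3.89 ksi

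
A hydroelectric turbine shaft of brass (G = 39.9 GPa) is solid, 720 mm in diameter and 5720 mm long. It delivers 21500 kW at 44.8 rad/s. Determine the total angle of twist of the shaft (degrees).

ω = 44.8 rad/s, so T = P/ω = 21500×10³ / 44.80 = 479900 N·m.
J = πd⁴/32 = π(0.720)⁴/32 = 0.02638 m⁴.
θ = T·L/(G·J) = 479900 × 5.72 / (39.9×10⁹ × 0.02638) = 2.608×10^-3 rad.

0.149°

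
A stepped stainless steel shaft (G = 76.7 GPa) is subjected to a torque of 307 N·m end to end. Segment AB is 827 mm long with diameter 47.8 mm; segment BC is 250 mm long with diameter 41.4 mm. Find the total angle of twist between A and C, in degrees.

0.569°

J_AB = π(0.0478)⁴/32 = 5.13×10^-7 m⁴; J_BC = π(0.0414)⁴/32 = 2.88×10^-7 m⁴.
θ = (T/G)·Σ L_i/J_i = (307.0/76.7×10⁹)·(0.827/5.13×10^-7 + 0.250/2.88×10^-7) = 9.928×10^-3 rad.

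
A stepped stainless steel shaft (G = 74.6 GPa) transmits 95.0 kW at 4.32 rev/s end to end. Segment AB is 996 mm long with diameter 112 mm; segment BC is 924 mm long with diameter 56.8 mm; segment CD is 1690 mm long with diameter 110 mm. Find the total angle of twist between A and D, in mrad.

ω = 2π·4.32 = 27.14 rad/s, so T = P/ω = 95.0×10³ / 27.14 = 3500 N·m.
J_AB = π(0.112)⁴/32 = 1.54×10^-5 m⁴; J_BC = π(0.0568)⁴/32 = 1.02×10^-6 m⁴; J_CD = π(0.110)⁴/32 = 1.44×10^-5 m⁴.
θ = (T/G)·Σ L_i/J_i = (3500/74.6×10⁹)·(0.996/1.54×10^-5 + 0.924/1.02×10^-6 + 1.69/1.44×10^-5) = 0.05096 rad.

51.0 mrad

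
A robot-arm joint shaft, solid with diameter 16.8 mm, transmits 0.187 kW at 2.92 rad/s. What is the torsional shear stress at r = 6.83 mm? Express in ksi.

8.11 ksi

ω = 2.92 rad/s, so T = P/ω = 0.187×10³ / 2.920 = 64.04 N·m.
J = πd⁴/32 = π(0.0168)⁴/32 = 7.821×10^-9 m⁴.
Shear stress varies linearly with radius: τ = T·r/J = 64.04 × 0.00683 / 7.821×10^-9 = 5.593×10^7 Pa.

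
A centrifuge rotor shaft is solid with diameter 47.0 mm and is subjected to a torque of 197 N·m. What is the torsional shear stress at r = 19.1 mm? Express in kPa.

7850 kPa

J = πd⁴/32 = π(0.0470)⁴/32 = 4.791×10^-7 m⁴.
Shear stress varies linearly with radius: τ = T·r/J = 197.0 × 0.0191 / 4.791×10^-7 = 7.854×10^6 Pa.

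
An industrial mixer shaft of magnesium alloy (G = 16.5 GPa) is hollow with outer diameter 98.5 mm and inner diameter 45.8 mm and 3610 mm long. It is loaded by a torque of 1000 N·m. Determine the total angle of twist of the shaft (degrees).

1.42°

J = π(d_o⁴ − d_i⁴)/32 = π(0.0985⁴ − 0.0458⁴)/32 = 8.810×10^-6 m⁴.
θ = T·L/(G·J) = 1000 × 3.61 / (16.5×10⁹ × 8.810×10^-6) = 0.02484 rad.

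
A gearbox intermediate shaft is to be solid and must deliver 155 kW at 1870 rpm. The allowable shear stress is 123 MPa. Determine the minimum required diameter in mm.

ω = 2π·1870/60 = 195.8 rad/s, so T = P/ω = 155×10³ / 195.8 = 791.5 N·m.
For a solid shaft τ_max = 16T/(πd³), so d = (16T/(π τ_allow))^(1/3) = (16·791.5/(π·1.23×10^8))^(1/3) = 0.03200 m.

32.0 mm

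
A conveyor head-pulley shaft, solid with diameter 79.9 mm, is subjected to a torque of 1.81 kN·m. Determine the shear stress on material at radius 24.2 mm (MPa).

J = πd⁴/32 = π(0.0799)⁴/32 = 4.001×10^-6 m⁴.
Shear stress varies linearly with radius: τ = T·r/J = 1810 × 0.0242 / 4.001×10^-6 = 1.095×10^7 Pa.

10.9 MPa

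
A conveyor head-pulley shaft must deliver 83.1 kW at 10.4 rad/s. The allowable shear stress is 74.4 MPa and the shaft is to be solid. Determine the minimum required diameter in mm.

81.8 mm

ω = 10.4 rad/s, so T = P/ω = 83.1×10³ / 10.40 = 7990 N·m.
For a solid shaft τ_max = 16T/(πd³), so d = (16T/(π τ_allow))^(1/3) = (16·7990/(π·7.44×10^7))^(1/3) = 0.08178 m.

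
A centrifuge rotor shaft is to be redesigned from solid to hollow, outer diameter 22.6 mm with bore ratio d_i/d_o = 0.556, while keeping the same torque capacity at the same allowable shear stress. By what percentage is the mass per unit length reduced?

26.1 %

Equal τ_max and T ⇒ the solid shaft needs d_s³ = d_o³(1−k⁴), so d_s = 22.6·(1−0.556⁴)^(1/3) = 21.86 mm.
Area ratio A_h/A_s = d_o²(1−k²)/d_s² = (1−k²)/(1−k⁴)^(2/3) = 0.7387.
Mass saving = 1 − 0.7387 = 26.1 %.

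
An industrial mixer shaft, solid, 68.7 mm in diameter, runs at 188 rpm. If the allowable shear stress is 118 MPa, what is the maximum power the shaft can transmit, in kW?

J = πd⁴/32 = π(0.0687)⁴/32 = 2.187×10^-6 m⁴.
T_max = τ_allow·J/r = 1.18×10^8 × 2.187×10^-6 / 0.0343 = 7512 N·m.
ω = 2π·188/60 = 19.69 rad/s, so P_max = T_max·ω = 1.479×10^5 W.

148 kW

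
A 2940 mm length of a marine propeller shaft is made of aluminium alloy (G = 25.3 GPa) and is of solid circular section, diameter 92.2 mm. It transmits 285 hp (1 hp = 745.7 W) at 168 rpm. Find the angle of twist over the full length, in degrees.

11.3°

ω = 2π·168/60 = 17.59 rad/s, so T = P/ω = 285×745.7 / 17.59 = 12080 N·m.
J = πd⁴/32 = π(0.0922)⁴/32 = 7.095×10^-6 m⁴.
θ = T·L/(G·J) = 12080 × 2.94 / (25.3×10⁹ × 7.095×10^-6) = 0.1979 rad.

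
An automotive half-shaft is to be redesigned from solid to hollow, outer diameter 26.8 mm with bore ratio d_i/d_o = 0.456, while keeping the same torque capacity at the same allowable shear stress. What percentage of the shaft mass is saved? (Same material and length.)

18.4 %

Equal τ_max and T ⇒ the solid shaft needs d_s³ = d_o³(1−k⁴), so d_s = 26.8·(1−0.456⁴)^(1/3) = 26.41 mm.
Area ratio A_h/A_s = d_o²(1−k²)/d_s² = (1−k²)/(1−k⁴)^(2/3) = 0.8158.
Mass saving = 1 − 0.8158 = 18.4 %.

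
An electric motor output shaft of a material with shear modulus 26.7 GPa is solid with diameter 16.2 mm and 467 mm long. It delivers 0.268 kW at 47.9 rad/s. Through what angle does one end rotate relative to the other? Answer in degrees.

0.829°

ω = 47.9 rad/s, so T = P/ω = 0.268×10³ / 47.90 = 5.595 N·m.
J = πd⁴/32 = π(0.0162)⁴/32 = 6.762×10^-9 m⁴.
θ = T·L/(G·J) = 5.595 × 0.467 / (26.7×10⁹ × 6.762×10^-9) = 0.01447 rad.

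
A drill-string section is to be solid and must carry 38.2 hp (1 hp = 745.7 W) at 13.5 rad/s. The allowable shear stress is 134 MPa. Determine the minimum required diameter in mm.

43.1 mm

ω = 13.5 rad/s, so T = P/ω = 38.2×745.7 / 13.50 = 2110 N·m.
For a solid shaft τ_max = 16T/(πd³), so d = (16T/(π τ_allow))^(1/3) = (16·2110/(π·1.34×10^8))^(1/3) = 0.04312 m.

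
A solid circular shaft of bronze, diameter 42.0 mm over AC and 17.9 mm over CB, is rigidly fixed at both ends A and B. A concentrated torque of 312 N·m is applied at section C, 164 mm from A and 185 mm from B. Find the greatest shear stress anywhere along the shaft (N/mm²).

Compatibility: T_A·a/J_AC = T_B·b/J_CB with T_A + T_B = T₀.
J_AC = 3.05×10^-7 m⁴, J_CB = 1.01×10^-8 m⁴, so T_A = T₀·(J_AC/a)/((J_AC/a)+(J_CB/b)) = 303.1 N·m, T_B = 8.866 N·m.
τ in each portion: τ_AC = 2.08×10^7 Pa, τ_CB = 7.87×10^6 Pa; maximum is in AC.
τ_max = T_AC·r/J = 303.1·0.0210/3.05×10^-7 = 2.084×10^7 Pa.

20.8 N/mm²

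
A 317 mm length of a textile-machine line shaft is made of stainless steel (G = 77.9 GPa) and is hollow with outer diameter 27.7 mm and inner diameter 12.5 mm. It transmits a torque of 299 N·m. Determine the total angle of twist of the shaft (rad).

0.0220 rad

J = π(d_o⁴ − d_i⁴)/32 = π(0.0277⁴ − 0.0125⁴)/32 = 5.540×10^-8 m⁴.
θ = T·L/(G·J) = 299.0 × 0.317 / (77.9×10⁹ × 5.540×10^-8) = 0.02196 rad.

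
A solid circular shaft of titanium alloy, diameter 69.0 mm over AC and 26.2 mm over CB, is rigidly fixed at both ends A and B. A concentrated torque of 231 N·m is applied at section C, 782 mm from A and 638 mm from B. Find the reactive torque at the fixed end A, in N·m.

225 N·m

Compatibility: T_A·a/J_AC = T_B·b/J_CB with T_A + T_B = T₀.
J_AC = 2.23×10^-6 m⁴, J_CB = 4.63×10^-8 m⁴, so T_A = T₀·(J_AC/a)/((J_AC/a)+(J_CB/b)) = 225.3 N·m, T_B = 5.740 N·m.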